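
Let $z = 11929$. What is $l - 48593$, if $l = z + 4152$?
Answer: $-32512$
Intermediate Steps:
$l = 16081$ ($l = 11929 + 4152 = 16081$)
$l - 48593 = 16081 - 48593 = -32512$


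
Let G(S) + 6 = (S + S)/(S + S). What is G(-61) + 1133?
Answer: 1128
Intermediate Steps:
G(S) = -5 (G(S) = -6 + (S + S)/(S + S) = -6 + (2*S)/((2*S)) = -6 + (2*S)*(1/(2*S)) = -6 + 1 = -5)
G(-61) + 1133 = -5 + 1133 = 1128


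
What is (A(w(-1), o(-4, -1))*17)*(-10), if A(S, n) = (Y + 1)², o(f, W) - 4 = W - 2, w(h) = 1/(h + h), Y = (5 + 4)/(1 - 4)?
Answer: -680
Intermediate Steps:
Y = -3 (Y = 9/(-3) = 9*(-⅓) = -3)
w(h) = 1/(2*h)
o(f, W) = 2 + W (o(f, W) = 4 + (W - 2) = 4 + (-2 + W) = 2 + W)
A(S, n) = 4 (A(S, n) = (-3 + 1)² = (-2)² = 4)
(A(w(-1), o(-4, -1))*17)*(-10) = (4*17)*(-10) = 68*(-10) = -680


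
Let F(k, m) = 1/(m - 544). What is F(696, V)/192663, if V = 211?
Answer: -1/64156779 ≈ -1.5587e-8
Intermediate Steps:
F(k, m) = 1/(-544 + m)
F(696, V)/192663 = 1/((-544 + 211)*192663) = (1/192663)/(-333) = -1/333*1/192663 = -1/64156779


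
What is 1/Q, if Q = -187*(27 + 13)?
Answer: -1/7480 ≈ -0.00013369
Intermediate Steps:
Q = -7480 (Q = -187*40 = -7480)
1/Q = 1/(-7480) = -1/7480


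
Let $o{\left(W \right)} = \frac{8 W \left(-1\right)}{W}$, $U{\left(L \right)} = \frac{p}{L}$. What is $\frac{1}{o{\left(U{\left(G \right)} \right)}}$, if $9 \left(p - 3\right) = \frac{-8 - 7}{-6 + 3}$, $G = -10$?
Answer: $- \frac{1}{8} \approx -0.125$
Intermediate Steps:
$p = \frac{32}{9}$ ($p = 3 + \frac{\left(-8 - 7\right) \frac{1}{-6 + 3}}{9} = 3 + \frac{\left(-15\right) \frac{1}{-3}}{9} = 3 + \frac{\left(-15\right) \left(- \frac{1}{3}\right)}{9} = 3 + \frac{1}{9} \cdot 5 = 3 + \frac{5}{9} = \frac{32}{9} \approx 3.5556$)
$U{\left(L \right)} = \frac{32}{9 L}$
$o{\left(W \right)} = -8$ ($o{\left(W \right)} = \frac{8 \left(- W\right)}{W} = \frac{\left(-8\right) W}{W} = -8$)
$\frac{1}{o{\left(U{\left(G \right)} \right)}} = \frac{1}{-8} = - \frac{1}{8}$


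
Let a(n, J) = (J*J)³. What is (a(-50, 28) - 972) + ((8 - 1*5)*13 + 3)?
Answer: 481889374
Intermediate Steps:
a(n, J) = J⁶ (a(n, J) = (J²)³ = J⁶)
(a(-50, 28) - 972) + ((8 - 1*5)*13 + 3) = (28⁶ - 972) + ((8 - 1*5)*13 + 3) = (481890304 - 972) + ((8 - 5)*13 + 3) = 481889332 + (3*13 + 3) = 481889332 + (39 + 3) = 481889332 + 42 = 481889374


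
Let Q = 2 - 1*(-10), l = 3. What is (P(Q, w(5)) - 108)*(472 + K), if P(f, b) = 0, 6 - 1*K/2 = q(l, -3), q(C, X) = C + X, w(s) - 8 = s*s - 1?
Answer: -52272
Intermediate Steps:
w(s) = 7 + s**2 (w(s) = 8 + (s*s - 1) = 8 + (s**2 - 1) = 8 + (-1 + s**2) = 7 + s**2)
Q = 12 (Q = 2 + 10 = 12)
K = 12 (K = 12 - 2*(3 - 3) = 12 - 2*0 = 12 + 0 = 12)
(P(Q, w(5)) - 108)*(472 + K) = (0 - 108)*(472 + 12) = -108*484 = -52272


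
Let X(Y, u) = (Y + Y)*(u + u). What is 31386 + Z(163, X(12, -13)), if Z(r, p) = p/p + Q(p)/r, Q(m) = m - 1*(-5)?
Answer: 5115462/163 ≈ 31383.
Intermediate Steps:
Q(m) = 5 + m (Q(m) = m + 5 = 5 + m)
X(Y, u) = 4*Y*u (X(Y, u) = (2*Y)*(2*u) = 4*Y*u)
Z(r, p) = 1 + (5 + p)/r (Z(r, p) = p/p + (5 + p)/r = 1 + (5 + p)/r)
31386 + Z(163, X(12, -13)) = 31386 + (5 + 4*12*(-13) + 163)/163 = 31386 + (5 - 624 + 163)/163 = 31386 + (1/163)*(-456) = 31386 - 456/163 = 5115462/163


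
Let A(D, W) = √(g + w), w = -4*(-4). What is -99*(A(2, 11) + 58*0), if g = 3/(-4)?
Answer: -99*√61/2 ≈ -386.61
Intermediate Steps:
w = 16
g = -¾ (g = 3*(-¼) = -¾ ≈ -0.75000)
A(D, W) = √61/2 (A(D, W) = √(-¾ + 16) = √(61/4) = √61/2)
-99*(A(2, 11) + 58*0) = -99*(√61/2 + 58*0) = -99*(√61/2 + 0) = -99*√61/2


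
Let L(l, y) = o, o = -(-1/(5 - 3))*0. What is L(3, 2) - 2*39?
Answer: -78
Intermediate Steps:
o = 0 (o = -(-1/2)*0 = -(-1*½)*0 = -(-1)*0/2 = -1*0 = 0)
L(l, y) = 0
L(3, 2) - 2*39 = 0 - 2*39 = 0 - 78 = -78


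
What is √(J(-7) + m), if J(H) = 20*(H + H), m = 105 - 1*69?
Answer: 2*I*√61 ≈ 15.62*I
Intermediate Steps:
m = 36 (m = 105 - 69 = 36)
J(H) = 40*H (J(H) = 20*(2*H) = 40*H)
√(J(-7) + m) = √(40*(-7) + 36) = √(-280 + 36) = √(-244) = 2*I*√61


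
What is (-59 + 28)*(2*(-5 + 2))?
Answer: 186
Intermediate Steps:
(-59 + 28)*(2*(-5 + 2)) = -62*(-3) = -31*(-6) = 186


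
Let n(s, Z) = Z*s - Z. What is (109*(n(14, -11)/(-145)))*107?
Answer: 1667809/145 ≈ 11502.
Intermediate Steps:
n(s, Z) = -Z + Z*s
(109*(n(14, -11)/(-145)))*107 = (109*(-11*(-1 + 14)/(-145)))*107 = (109*(-11*13*(-1/145)))*107 = (109*(-143*(-1/145)))*107 = (109*(143/145))*107 = (15587/145)*107 = 1667809/145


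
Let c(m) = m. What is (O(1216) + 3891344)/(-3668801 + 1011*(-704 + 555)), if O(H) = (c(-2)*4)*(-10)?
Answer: -243214/238715 ≈ -1.0188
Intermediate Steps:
O(H) = 80 (O(H) = -2*4*(-10) = -8*(-10) = 80)
(O(1216) + 3891344)/(-3668801 + 1011*(-704 + 555)) = (80 + 3891344)/(-3668801 + 1011*(-704 + 555)) = 3891424/(-3668801 + 1011*(-149)) = 3891424/(-3668801 - 150639) = 3891424/(-3819440) = 3891424*(-1/3819440) = -243214/238715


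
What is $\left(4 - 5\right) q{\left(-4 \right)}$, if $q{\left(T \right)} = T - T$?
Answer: $0$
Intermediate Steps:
$q{\left(T \right)} = 0$
$\left(4 - 5\right) q{\left(-4 \right)} = \left(4 - 5\right) 0 = \left(-1\right) 0 = 0$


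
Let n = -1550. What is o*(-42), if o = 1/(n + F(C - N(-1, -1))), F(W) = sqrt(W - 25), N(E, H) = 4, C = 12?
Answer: 21700/800839 + 14*I*sqrt(17)/800839 ≈ 0.027097 + 7.2079e-5*I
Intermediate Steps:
F(W) = sqrt(-25 + W)
o = 1/(-1550 + I*sqrt(17)) (o = 1/(-1550 + sqrt(-25 + (12 - 1*4))) = 1/(-1550 + sqrt(-25 + (12 - 4))) = 1/(-1550 + sqrt(-25 + 8)) = 1/(-1550 + sqrt(-17)) = 1/(-1550 + I*sqrt(17)) ≈ -0.00064516 - 1.716e-6*I)
o*(-42) = (-1550/2402517 - I*sqrt(17)/2402517)*(-42) = 21700/800839 + 14*I*sqrt(17)/800839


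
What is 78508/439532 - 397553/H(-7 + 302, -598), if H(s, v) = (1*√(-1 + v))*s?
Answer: 19627/109883 + 397553*I*√599/176705 ≈ 0.17862 + 55.063*I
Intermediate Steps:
H(s, v) = s*√(-1 + v) (H(s, v) = √(-1 + v)*s = s*√(-1 + v))
78508/439532 - 397553/H(-7 + 302, -598) = 78508/439532 - 397553*1/(√(-1 - 598)*(-7 + 302)) = 78508*(1/439532) - 397553*(-I*√599/176705) = 19627/109883 - 397553*(-I*√599/176705) = 19627/109883 - (-397553)*I*√599/176705 = 19627/109883 + 397553*I*√599/176705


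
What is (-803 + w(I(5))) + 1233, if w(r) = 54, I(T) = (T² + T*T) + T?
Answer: 484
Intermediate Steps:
I(T) = T + 2*T² (I(T) = (T² + T²) + T = 2*T² + T = T + 2*T²)
(-803 + w(I(5))) + 1233 = (-803 + 54) + 1233 = -749 + 1233 = 484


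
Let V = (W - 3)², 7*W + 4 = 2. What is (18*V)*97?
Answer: 923634/49 ≈ 18850.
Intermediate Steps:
W = -2/7 (W = -4/7 + (⅐)*2 = -4/7 + 2/7 = -2/7 ≈ -0.28571)
V = 529/49 (V = (-2/7 - 3)² = (-23/7)² = 529/49 ≈ 10.796)
(18*V)*97 = (18*(529/49))*97 = (9522/49)*97 = 923634/49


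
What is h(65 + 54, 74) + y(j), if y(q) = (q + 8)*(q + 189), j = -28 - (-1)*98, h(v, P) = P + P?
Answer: 20350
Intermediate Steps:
h(v, P) = 2*P
j = 70 (j = -28 - 1*(-98) = -28 + 98 = 70)
y(q) = (8 + q)*(189 + q)
h(65 + 54, 74) + y(j) = 2*74 + (1512 + 70**2 + 197*70) = 148 + (1512 + 4900 + 13790) = 148 + 20202 = 20350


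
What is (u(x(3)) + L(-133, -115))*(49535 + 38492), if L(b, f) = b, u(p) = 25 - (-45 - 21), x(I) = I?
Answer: -3697134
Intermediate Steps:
u(p) = 91 (u(p) = 25 - 1*(-66) = 25 + 66 = 91)
(u(x(3)) + L(-133, -115))*(49535 + 38492) = (91 - 133)*(49535 + 38492) = -42*88027 = -3697134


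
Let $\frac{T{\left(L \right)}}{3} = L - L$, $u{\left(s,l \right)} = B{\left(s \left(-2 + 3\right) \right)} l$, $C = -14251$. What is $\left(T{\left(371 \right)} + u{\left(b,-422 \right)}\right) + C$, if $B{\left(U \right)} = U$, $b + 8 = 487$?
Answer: $-216389$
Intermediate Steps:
$b = 479$ ($b = -8 + 487 = 479$)
$u{\left(s,l \right)} = l s$ ($u{\left(s,l \right)} = s \left(-2 + 3\right) l = s 1 l = s l = l s$)
$T{\left(L \right)} = 0$ ($T{\left(L \right)} = 3 \left(L - L\right) = 3 \cdot 0 = 0$)
$\left(T{\left(371 \right)} + u{\left(b,-422 \right)}\right) + C = \left(0 - 202138\right) - 14251 = -202138 - 14251 = -216389$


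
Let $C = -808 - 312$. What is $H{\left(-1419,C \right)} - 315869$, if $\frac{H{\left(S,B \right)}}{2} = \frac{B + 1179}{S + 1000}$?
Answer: $- \frac{132349229}{419} \approx -3.1587 \cdot 10^{5}$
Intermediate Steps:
$C = -1120$
$H{\left(S,B \right)} = \frac{2 \left(1179 + B\right)}{1000 + S}$ ($H{\left(S,B \right)} = 2 \frac{B + 1179}{S + 1000} = 2 \frac{1179 + B}{1000 + S} = \frac{2 \left(1179 + B\right)}{1000 + S}$)
$H{\left(-1419,C \right)} - 315869 = \frac{2 \left(1179 - 1120\right)}{1000 - 1419} - 315869 = 2 \frac{1}{-419} \cdot 59 - 315869 = 2 \left(- \frac{1}{419}\right) 59 - 315869 = - \frac{118}{419} - 315869 = - \frac{132349229}{419}$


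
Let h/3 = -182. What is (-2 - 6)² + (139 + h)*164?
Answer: -66684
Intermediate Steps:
h = -546 (h = 3*(-182) = -546)
(-2 - 6)² + (139 + h)*164 = (-2 - 6)² + (139 - 546)*164 = (-8)² - 407*164 = 64 - 66748 = -66684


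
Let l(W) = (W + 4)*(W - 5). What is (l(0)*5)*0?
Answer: 0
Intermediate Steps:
l(W) = (-5 + W)*(4 + W) (l(W) = (4 + W)*(-5 + W) = (-5 + W)*(4 + W))
(l(0)*5)*0 = ((-20 + 0**2 - 1*0)*5)*0 = ((-20 + 0 + 0)*5)*0 = -20*5*0 = -100*0 = 0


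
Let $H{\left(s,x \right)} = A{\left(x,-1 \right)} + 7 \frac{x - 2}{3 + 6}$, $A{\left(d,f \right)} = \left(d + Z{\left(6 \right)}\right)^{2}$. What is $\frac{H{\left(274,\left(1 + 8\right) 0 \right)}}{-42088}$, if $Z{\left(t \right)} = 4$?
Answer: $- \frac{65}{189396} \approx -0.0003432$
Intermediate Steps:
$A{\left(d,f \right)} = \left(4 + d\right)^{2}$ ($A{\left(d,f \right)} = \left(d + 4\right)^{2} = \left(4 + d\right)^{2}$)
$H{\left(s,x \right)} = - \frac{14}{9} + \left(4 + x\right)^{2} + \frac{7 x}{9}$ ($H{\left(s,x \right)} = \left(4 + x\right)^{2} + 7 \frac{x - 2}{3 + 6} = \left(4 + x\right)^{2} + 7 \frac{-2 + x}{9} = \left(4 + x\right)^{2} + 7 \left(-2 + x\right) \frac{1}{9} = \left(4 + x\right)^{2} + 7 \left(- \frac{2}{9} + \frac{x}{9}\right) = \left(4 + x\right)^{2} + \left(- \frac{14}{9} + \frac{7 x}{9}\right) = - \frac{14}{9} + \left(4 + x\right)^{2} + \frac{7 x}{9}$)
$\frac{H{\left(274,\left(1 + 8\right) 0 \right)}}{-42088} = \frac{\frac{130}{9} + \left(\left(1 + 8\right) 0\right)^{2} + \frac{79 \left(1 + 8\right) 0}{9}}{-42088} = \left(\frac{130}{9} + \left(9 \cdot 0\right)^{2} + \frac{79 \cdot 9 \cdot 0}{9}\right) \left(- \frac{1}{42088}\right) = \left(\frac{130}{9} + 0^{2} + \frac{79}{9} \cdot 0\right) \left(- \frac{1}{42088}\right) = \left(\frac{130}{9} + 0 + 0\right) \left(- \frac{1}{42088}\right) = \frac{130}{9} \left(- \frac{1}{42088}\right) = - \frac{65}{189396}$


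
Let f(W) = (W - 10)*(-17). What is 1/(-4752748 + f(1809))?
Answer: -1/4783331 ≈ -2.0906e-7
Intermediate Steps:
f(W) = 170 - 17*W (f(W) = (-10 + W)*(-17) = 170 - 17*W)
1/(-4752748 + f(1809)) = 1/(-4752748 + (170 - 17*1809)) = 1/(-4752748 + (170 - 30753)) = 1/(-4752748 - 30583) = 1/(-4783331) = -1/4783331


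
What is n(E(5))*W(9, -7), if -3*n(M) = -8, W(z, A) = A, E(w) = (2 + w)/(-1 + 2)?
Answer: -56/3 ≈ -18.667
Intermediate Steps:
E(w) = 2 + w (E(w) = (2 + w)/1 = (2 + w)*1 = 2 + w)
n(M) = 8/3 (n(M) = -1/3*(-8) = 8/3)
n(E(5))*W(9, -7) = (8/3)*(-7) = -56/3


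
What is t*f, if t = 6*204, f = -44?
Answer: -53856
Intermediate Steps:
t = 1224
t*f = 1224*(-44) = -53856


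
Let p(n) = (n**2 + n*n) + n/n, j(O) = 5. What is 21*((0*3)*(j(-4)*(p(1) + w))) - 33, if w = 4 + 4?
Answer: -33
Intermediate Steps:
w = 8
p(n) = 1 + 2*n**2 (p(n) = (n**2 + n**2) + 1 = 2*n**2 + 1 = 1 + 2*n**2)
21*((0*3)*(j(-4)*(p(1) + w))) - 33 = 21*((0*3)*(5*((1 + 2*1**2) + 8))) - 33 = 21*(0*(5*((1 + 2*1) + 8))) - 33 = 21*(0*(5*((1 + 2) + 8))) - 33 = 21*(0*(5*(3 + 8))) - 33 = 21*(0*(5*11)) - 33 = 21*(0*55) - 33 = 21*0 - 33 = 0 - 33 = -33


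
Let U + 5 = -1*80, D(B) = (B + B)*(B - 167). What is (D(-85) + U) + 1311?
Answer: 44066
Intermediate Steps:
D(B) = 2*B*(-167 + B) (D(B) = (2*B)*(-167 + B) = 2*B*(-167 + B))
U = -85 (U = -5 - 1*80 = -5 - 80 = -85)
(D(-85) + U) + 1311 = (2*(-85)*(-167 - 85) - 85) + 1311 = (2*(-85)*(-252) - 85) + 1311 = (42840 - 85) + 1311 = 42755 + 1311 = 44066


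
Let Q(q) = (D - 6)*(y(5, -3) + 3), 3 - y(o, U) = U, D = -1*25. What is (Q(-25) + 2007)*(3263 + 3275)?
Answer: 11297664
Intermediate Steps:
D = -25
y(o, U) = 3 - U
Q(q) = -279 (Q(q) = (-25 - 6)*((3 - 1*(-3)) + 3) = -31*((3 + 3) + 3) = -31*(6 + 3) = -31*9 = -279)
(Q(-25) + 2007)*(3263 + 3275) = (-279 + 2007)*(3263 + 3275) = 1728*6538 = 11297664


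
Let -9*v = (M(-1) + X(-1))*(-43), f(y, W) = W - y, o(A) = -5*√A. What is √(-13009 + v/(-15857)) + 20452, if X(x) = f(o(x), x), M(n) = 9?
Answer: 20452 + √(-29439372988177 - 3409255*I)/47571 ≈ 20452.0 - 114.06*I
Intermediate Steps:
X(x) = x + 5*√x (X(x) = x - (-5)*√x = x + 5*√x)
v = 344/9 + 215*I/9 (v = -(9 + (-1 + 5*√(-1)))*(-43)/9 = -(9 + (-1 + 5*I))*(-43)/9 = -(8 + 5*I)*(-43)/9 = -(-344 - 215*I)/9 = 344/9 + 215*I/9 ≈ 38.222 + 23.889*I)
√(-13009 + v/(-15857)) + 20452 = √(-13009 + (344/9 + 215*I/9)/(-15857)) + 20452 = √(-13009 + (344/9 + 215*I/9)*(-1/15857)) + 20452 = √(-13009 + (-344/142713 - 215*I/142713)) + 20452 = √(-1856553761/142713 - 215*I/142713) + 20452 = 20452 + √(-1856553761/142713 - 215*I/142713)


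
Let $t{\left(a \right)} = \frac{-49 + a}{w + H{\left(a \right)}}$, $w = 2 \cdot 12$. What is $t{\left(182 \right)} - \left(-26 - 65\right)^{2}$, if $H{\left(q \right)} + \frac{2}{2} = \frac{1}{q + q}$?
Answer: $- \frac{69288401}{8373} \approx -8275.2$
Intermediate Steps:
$H{\left(q \right)} = -1 + \frac{1}{2 q}$ ($H{\left(q \right)} = -1 + \frac{1}{q + q} = -1 + \frac{1}{2 q}$)
$w = 24$
$t{\left(a \right)} = \frac{-49 + a}{24 + \frac{\frac{1}{2} - a}{a}}$
$t{\left(182 \right)} - \left(-26 - 65\right)^{2} = 2 \cdot 182 \frac{1}{1 + 46 \cdot 182} \left(-49 + 182\right) - \left(-26 - 65\right)^{2} = 2 \cdot 182 \frac{1}{1 + 8372} \cdot 133 - \left(-91\right)^{2} = 2 \cdot 182 \cdot \frac{1}{8373} \cdot 133 - 8281 = \frac{48412}{8373} - 8281 = - \frac{69288401}{8373}$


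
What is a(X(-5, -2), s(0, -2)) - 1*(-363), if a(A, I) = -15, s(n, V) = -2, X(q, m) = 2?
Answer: 348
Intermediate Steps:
a(X(-5, -2), s(0, -2)) - 1*(-363) = -15 - 1*(-363) = -15 + 363 = 348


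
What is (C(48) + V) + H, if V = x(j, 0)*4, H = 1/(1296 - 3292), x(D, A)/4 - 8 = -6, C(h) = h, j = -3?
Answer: 159679/1996 ≈ 80.000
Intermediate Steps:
x(D, A) = 8 (x(D, A) = 32 + 4*(-6) = 32 - 24 = 8)
H = -1/1996 (H = 1/(-1996) = -1/1996 ≈ -0.00050100)
V = 32 (V = 8*4 = 32)
(C(48) + V) + H = (48 + 32) - 1/1996 = 80 - 1/1996 = 159679/1996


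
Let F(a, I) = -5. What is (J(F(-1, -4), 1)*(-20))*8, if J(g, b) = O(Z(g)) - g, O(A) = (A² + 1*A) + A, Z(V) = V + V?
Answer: -13600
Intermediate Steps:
Z(V) = 2*V
O(A) = A² + 2*A (O(A) = (A² + A) + A = (A + A²) + A = A² + 2*A)
J(g, b) = -g + 2*g*(2 + 2*g) (J(g, b) = (2*g)*(2 + 2*g) - g = 2*g*(2 + 2*g) - g = -g + 2*g*(2 + 2*g))
(J(F(-1, -4), 1)*(-20))*8 = (-5*(3 + 4*(-5))*(-20))*8 = (-5*(3 - 20)*(-20))*8 = (-5*(-17)*(-20))*8 = (85*(-20))*8 = -1700*8 = -13600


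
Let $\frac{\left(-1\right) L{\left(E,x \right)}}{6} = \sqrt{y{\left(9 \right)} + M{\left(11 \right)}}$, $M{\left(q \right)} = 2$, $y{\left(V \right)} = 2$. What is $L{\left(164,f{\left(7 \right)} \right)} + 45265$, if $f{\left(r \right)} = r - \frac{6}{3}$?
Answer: $45253$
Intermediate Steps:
$f{\left(r \right)} = -2 + r$ ($f{\left(r \right)} = r - 6 \cdot \frac{1}{3} = r - 2 = -2 + r$)
$L{\left(E,x \right)} = -12$ ($L{\left(E,x \right)} = - 6 \sqrt{2 + 2} = - 6 \sqrt{4} = \left(-6\right) 2 = -12$)
$L{\left(164,f{\left(7 \right)} \right)} + 45265 = -12 + 45265 = 45253$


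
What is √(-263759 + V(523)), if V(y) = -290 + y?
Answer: I*√263526 ≈ 513.35*I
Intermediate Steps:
√(-263759 + V(523)) = √(-263759 + (-290 + 523)) = √(-263759 + 233) = √(-263526) = I*√263526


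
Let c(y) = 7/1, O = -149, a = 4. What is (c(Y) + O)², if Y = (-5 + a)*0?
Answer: 20164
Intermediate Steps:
Y = 0 (Y = (-5 + 4)*0 = -1*0 = 0)
c(y) = 7 (c(y) = 7*1 = 7)
(c(Y) + O)² = (7 - 149)² = (-142)² = 20164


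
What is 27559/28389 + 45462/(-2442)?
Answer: -203886940/11554323 ≈ -17.646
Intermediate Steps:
27559/28389 + 45462/(-2442) = 27559*(1/28389) + 45462*(-1/2442) = 27559/28389 - 7577/407 = -203886940/11554323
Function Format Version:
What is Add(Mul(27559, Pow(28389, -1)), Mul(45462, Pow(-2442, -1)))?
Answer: Rational(-203886940, 11554323) ≈ -17.646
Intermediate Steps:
Add(Mul(27559, Pow(28389, -1)), Mul(45462, Pow(-2442, -1))) = Add(Mul(27559, Rational(1, 28389)), Mul(45462, Rational(-1, 2442))) = Add(Rational(27559, 28389), Rational(-7577, 407)) = Rational(-203886940, 11554323)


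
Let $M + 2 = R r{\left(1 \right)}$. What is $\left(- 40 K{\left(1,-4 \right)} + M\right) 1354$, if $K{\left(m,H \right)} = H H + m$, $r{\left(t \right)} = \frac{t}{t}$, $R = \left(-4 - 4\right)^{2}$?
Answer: $-836772$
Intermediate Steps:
$R = 64$ ($R = \left(-8\right)^{2} = 64$)
$r{\left(t \right)} = 1$
$K{\left(m,H \right)} = m + H^{2}$ ($K{\left(m,H \right)} = H^{2} + m = m + H^{2}$)
$M = 62$ ($M = -2 + 64 \cdot 1 = -2 + 64 = 62$)
$\left(- 40 K{\left(1,-4 \right)} + M\right) 1354 = \left(- 40 \left(1 + \left(-4\right)^{2}\right) + 62\right) 1354 = \left(- 40 \left(1 + 16\right) + 62\right) 1354 = \left(\left(-40\right) 17 + 62\right) 1354 = \left(-680 + 62\right) 1354 = \left(-618\right) 1354 = -836772$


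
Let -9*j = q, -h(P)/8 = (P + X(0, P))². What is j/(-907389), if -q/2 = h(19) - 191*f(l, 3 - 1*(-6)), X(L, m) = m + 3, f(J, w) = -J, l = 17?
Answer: 20402/8166501 ≈ 0.0024983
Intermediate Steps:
X(L, m) = 3 + m
h(P) = -8*(3 + 2*P)² (h(P) = -8*(P + (3 + P))² = -8*(3 + 2*P)²)
q = 20402 (q = -2*(-8*(3 + 2*19)² - (-191)*17) = -2*(-8*(3 + 38)² - 191*(-17)) = -2*(-8*41² + 3247) = -2*(-8*1681 + 3247) = -2*(-13448 + 3247) = -2*(-10201) = 20402)
j = -20402/9 (j = -⅑*20402 = -20402/9 ≈ -2266.9)
j/(-907389) = -20402/9/(-907389) = -20402/9*(-1/907389) = 20402/8166501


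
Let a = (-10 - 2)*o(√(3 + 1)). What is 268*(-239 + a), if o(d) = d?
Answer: -70484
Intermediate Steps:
a = -24 (a = (-10 - 2)*√(3 + 1) = -12*√4 = -12*2 = -24)
268*(-239 + a) = 268*(-239 - 24) = 268*(-263) = -70484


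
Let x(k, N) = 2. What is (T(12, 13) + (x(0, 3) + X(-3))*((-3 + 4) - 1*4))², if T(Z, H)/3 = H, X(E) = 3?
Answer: 576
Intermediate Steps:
T(Z, H) = 3*H
(T(12, 13) + (x(0, 3) + X(-3))*((-3 + 4) - 1*4))² = (3*13 + (2 + 3)*((-3 + 4) - 1*4))² = (39 + 5*(1 - 4))² = (39 + 5*(-3))² = (39 - 15)² = 24² = 576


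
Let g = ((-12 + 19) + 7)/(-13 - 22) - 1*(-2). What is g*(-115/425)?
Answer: -184/425 ≈ -0.43294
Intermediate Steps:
g = 8/5 (g = (7 + 7)/(-35) + 2 = 14*(-1/35) + 2 = -⅖ + 2 = 8/5 ≈ 1.6000)
g*(-115/425) = 8*(-115/425)/5 = 8*(-115*1/425)/5 = (8/5)*(-23/85) = -184/425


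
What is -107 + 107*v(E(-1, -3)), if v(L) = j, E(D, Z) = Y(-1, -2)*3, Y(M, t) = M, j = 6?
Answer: 535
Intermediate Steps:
E(D, Z) = -3 (E(D, Z) = -1*3 = -3)
v(L) = 6
-107 + 107*v(E(-1, -3)) = -107 + 107*6 = -107 + 642 = 535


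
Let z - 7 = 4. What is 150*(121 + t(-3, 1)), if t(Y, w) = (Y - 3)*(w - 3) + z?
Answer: 21600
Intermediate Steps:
z = 11 (z = 7 + 4 = 11)
t(Y, w) = 11 + (-3 + Y)*(-3 + w) (t(Y, w) = (Y - 3)*(w - 3) + 11 = (-3 + Y)*(-3 + w) + 11 = 11 + (-3 + Y)*(-3 + w))
150*(121 + t(-3, 1)) = 150*(121 + (20 - 3*(-3) - 3*1 - 3*1)) = 150*(121 + (20 + 9 - 3 - 3)) = 150*(121 + 23) = 150*144 = 21600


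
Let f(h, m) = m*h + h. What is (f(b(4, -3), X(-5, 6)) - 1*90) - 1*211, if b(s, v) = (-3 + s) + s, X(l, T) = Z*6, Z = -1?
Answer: -326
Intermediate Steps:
X(l, T) = -6 (X(l, T) = -1*6 = -6)
b(s, v) = -3 + 2*s
f(h, m) = h + h*m (f(h, m) = h*m + h = h + h*m)
(f(b(4, -3), X(-5, 6)) - 1*90) - 1*211 = ((-3 + 2*4)*(1 - 6) - 1*90) - 1*211 = ((-3 + 8)*(-5) - 90) - 211 = (5*(-5) - 90) - 211 = (-25 - 90) - 211 = -115 - 211 = -326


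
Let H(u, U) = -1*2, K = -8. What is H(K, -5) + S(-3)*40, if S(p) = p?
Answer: -122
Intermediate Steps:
H(u, U) = -2
H(K, -5) + S(-3)*40 = -2 - 3*40 = -2 - 120 = -122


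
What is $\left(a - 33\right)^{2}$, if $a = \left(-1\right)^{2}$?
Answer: $1024$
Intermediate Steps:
$a = 1$
$\left(a - 33\right)^{2} = \left(1 - 33\right)^{2} = \left(-32\right)^{2} = 1024$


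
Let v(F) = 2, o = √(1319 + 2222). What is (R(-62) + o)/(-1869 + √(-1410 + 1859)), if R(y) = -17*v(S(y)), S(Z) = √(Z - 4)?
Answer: (34 - √3541)/(1869 - √449) ≈ -0.013804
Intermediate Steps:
S(Z) = √(-4 + Z)
o = √3541 ≈ 59.506
R(y) = -34 (R(y) = -17*2 = -34)
(R(-62) + o)/(-1869 + √(-1410 + 1859)) = (-34 + √3541)/(-1869 + √(-1410 + 1859)) = (-34 + √3541)/(-1869 + √449)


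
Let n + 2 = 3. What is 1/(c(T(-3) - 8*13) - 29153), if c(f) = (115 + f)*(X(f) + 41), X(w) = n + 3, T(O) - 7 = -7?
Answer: -1/28658 ≈ -3.4894e-5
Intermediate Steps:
n = 1 (n = -2 + 3 = 1)
T(O) = 0 (T(O) = 7 - 7 = 0)
X(w) = 4 (X(w) = 1 + 3 = 4)
c(f) = 5175 + 45*f (c(f) = (115 + f)*(4 + 41) = (115 + f)*45 = 5175 + 45*f)
1/(c(T(-3) - 8*13) - 29153) = 1/((5175 + 45*(0 - 8*13)) - 29153) = 1/((5175 + 45*(0 - 104)) - 29153) = 1/((5175 + 45*(-104)) - 29153) = 1/((5175 - 4680) - 29153) = 1/(495 - 29153) = 1/(-28658) = -1/28658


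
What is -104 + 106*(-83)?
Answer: -8902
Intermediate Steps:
-104 + 106*(-83) = -104 - 8798 = -8902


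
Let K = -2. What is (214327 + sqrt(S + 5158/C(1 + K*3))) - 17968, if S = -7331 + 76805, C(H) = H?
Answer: 196359 + 2*sqrt(427765)/5 ≈ 1.9662e+5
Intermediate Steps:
S = 69474
(214327 + sqrt(S + 5158/C(1 + K*3))) - 17968 = (214327 + sqrt(69474 + 5158/(1 - 2*3))) - 17968 = (214327 + sqrt(69474 + 5158/(1 - 6))) - 17968 = (214327 + sqrt(69474 + 5158/(-5))) - 17968 = (214327 + sqrt(69474 + 5158*(-1/5))) - 17968 = (214327 + sqrt(69474 - 5158/5)) - 17968 = (214327 + sqrt(342212/5)) - 17968 = (214327 + 2*sqrt(427765)/5) - 17968 = 196359 + 2*sqrt(427765)/5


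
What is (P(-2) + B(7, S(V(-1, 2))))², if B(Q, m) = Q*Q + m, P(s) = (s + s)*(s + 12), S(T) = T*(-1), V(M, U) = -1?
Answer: 100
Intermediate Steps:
S(T) = -T
P(s) = 2*s*(12 + s) (P(s) = (2*s)*(12 + s) = 2*s*(12 + s))
B(Q, m) = m + Q² (B(Q, m) = Q² + m = m + Q²)
(P(-2) + B(7, S(V(-1, 2))))² = (2*(-2)*(12 - 2) + (-1*(-1) + 7²))² = (2*(-2)*10 + (1 + 49))² = (-40 + 50)² = 10² = 100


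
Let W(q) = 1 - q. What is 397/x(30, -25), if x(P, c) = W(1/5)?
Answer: 1985/4 ≈ 496.25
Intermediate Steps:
x(P, c) = 4/5 (x(P, c) = 1 - 1/5 = 4/5)
397/x(30, -25) = 397/(4/5) = 397*(5/4) = 1985/4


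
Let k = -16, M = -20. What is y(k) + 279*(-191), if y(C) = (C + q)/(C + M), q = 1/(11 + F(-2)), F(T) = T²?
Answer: -28775821/540 ≈ -53289.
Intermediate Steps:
q = 1/15 (q = 1/(11 + (-2)²) = 1/(11 + 4) = 1/15 ≈ 0.066667)
y(C) = (1/15 + C)/(-20 + C) (y(C) = (C + 1/15)/(C - 20) = (1/15 + C)/(-20 + C))
y(k) + 279*(-191) = (1/15 - 16)/(-20 - 16) + 279*(-191) = -239/15/(-36) - 53289 = -1/36*(-239/15) - 53289 = 239/540 - 53289 = -28775821/540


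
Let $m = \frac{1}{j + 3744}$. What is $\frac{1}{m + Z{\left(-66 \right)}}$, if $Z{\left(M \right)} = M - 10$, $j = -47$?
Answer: $- \frac{3697}{280971} \approx -0.013158$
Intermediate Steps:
$Z{\left(M \right)} = -10 + M$ ($Z{\left(M \right)} = M - 10 = -10 + M$)
$m = \frac{1}{3697}$ ($m = \frac{1}{-47 + 3744} = \frac{1}{3697} \approx 0.00027049$)
$\frac{1}{m + Z{\left(-66 \right)}} = \frac{1}{\frac{1}{3697} - 76} = \frac{1}{- \frac{280971}{3697}} = - \frac{3697}{280971}$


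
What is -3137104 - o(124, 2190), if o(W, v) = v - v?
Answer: -3137104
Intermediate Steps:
o(W, v) = 0
-3137104 - o(124, 2190) = -3137104 - 1*0 = -3137104 + 0 = -3137104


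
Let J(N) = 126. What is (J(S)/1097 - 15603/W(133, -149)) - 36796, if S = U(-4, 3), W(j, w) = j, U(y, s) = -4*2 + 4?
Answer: -769381847/20843 ≈ -36913.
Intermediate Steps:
U(y, s) = -4 (U(y, s) = -8 + 4 = -4)
S = -4
(J(S)/1097 - 15603/W(133, -149)) - 36796 = (126/1097 - 15603/133) - 36796 = (126*(1/1097) - 15603*1/133) - 36796 = (126/1097 - 2229/19) - 36796 = -2442819/20843 - 36796 = -769381847/20843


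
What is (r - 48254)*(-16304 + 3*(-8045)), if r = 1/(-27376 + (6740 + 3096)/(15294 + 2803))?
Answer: 966722182124272399/495413636 ≈ 1.9513e+9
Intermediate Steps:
r = -18097/495413636 (r = 1/(-27376 + 9836/18097) = 1/(-495413636/18097) = -18097/495413636 ≈ -3.6529e-5)
(r - 48254)*(-16304 + 3*(-8045)) = (-18097/495413636 - 48254)*(-16304 + 3*(-8045)) = -23905689609641*(-16304 - 24135)/495413636 = -23905689609641/495413636*(-40439) = 966722182124272399/495413636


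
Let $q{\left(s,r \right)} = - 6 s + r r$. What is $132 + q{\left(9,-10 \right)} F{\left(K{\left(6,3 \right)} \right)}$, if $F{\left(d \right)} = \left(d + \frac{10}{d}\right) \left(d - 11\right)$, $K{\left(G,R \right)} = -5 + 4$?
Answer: $6204$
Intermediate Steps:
$q{\left(s,r \right)} = r^{2} - 6 s$ ($q{\left(s,r \right)} = - 6 s + r^{2} = r^{2} - 6 s$)
$K{\left(G,R \right)} = -1$
$F{\left(d \right)} = \left(-11 + d\right) \left(d + \frac{10}{d}\right)$ ($F{\left(d \right)} = \left(d + \frac{10}{d}\right) \left(-11 + d\right) = \left(-11 + d\right) \left(d + \frac{10}{d}\right)$)
$132 + q{\left(9,-10 \right)} F{\left(K{\left(6,3 \right)} \right)} = 132 + \left(\left(-10\right)^{2} - 54\right) \left(10 + \left(-1\right)^{2} - \frac{110}{-1} - -11\right) = 132 + \left(100 - 54\right) \left(10 + 1 - -110 + 11\right) = 132 + 46 \left(10 + 1 + 110 + 11\right) = 132 + 46 \cdot 132 = 132 + 6072 = 6204$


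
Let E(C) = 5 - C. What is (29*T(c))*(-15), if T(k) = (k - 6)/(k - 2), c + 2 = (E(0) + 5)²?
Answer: -3335/8 ≈ -416.88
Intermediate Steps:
c = 98 (c = -2 + ((5 - 1*0) + 5)² = -2 + ((5 + 0) + 5)² = -2 + (5 + 5)² = -2 + 10² = -2 + 100 = 98)
T(k) = (-6 + k)/(-2 + k)
(29*T(c))*(-15) = (29*((-6 + 98)/(-2 + 98)))*(-15) = (29*(92/96))*(-15) = (29*((1/96)*92))*(-15) = (29*(23/24))*(-15) = (667/24)*(-15) = -3335/8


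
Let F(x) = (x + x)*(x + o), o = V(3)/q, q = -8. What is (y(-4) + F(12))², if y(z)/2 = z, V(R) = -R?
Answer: 83521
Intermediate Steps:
y(z) = 2*z
o = 3/8 (o = -1*3/(-8) = -3*(-⅛) = 3/8 ≈ 0.37500)
F(x) = 2*x*(3/8 + x) (F(x) = (x + x)*(x + 3/8) = (2*x)*(3/8 + x) = 2*x*(3/8 + x))
(y(-4) + F(12))² = (2*(-4) + (¼)*12*(3 + 8*12))² = (-8 + (¼)*12*(3 + 96))² = (-8 + (¼)*12*99)² = (-8 + 297)² = 289² = 83521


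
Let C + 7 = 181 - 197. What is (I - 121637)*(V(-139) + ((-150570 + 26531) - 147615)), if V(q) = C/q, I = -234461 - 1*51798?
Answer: 15402105236168/139 ≈ 1.1081e+11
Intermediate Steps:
C = -23 (C = -7 + (181 - 197) = -7 - 16 = -23)
I = -286259 (I = -234461 - 51798 = -286259)
V(q) = -23/q
(I - 121637)*(V(-139) + ((-150570 + 26531) - 147615)) = (-286259 - 121637)*(-23/(-139) + ((-150570 + 26531) - 147615)) = -407896*(-23*(-1/139) + (-124039 - 147615)) = -407896*(23/139 - 271654) = -407896*(-37759883/139) = 15402105236168/139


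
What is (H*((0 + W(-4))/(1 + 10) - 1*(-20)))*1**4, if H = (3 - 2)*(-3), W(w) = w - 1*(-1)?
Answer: -651/11 ≈ -59.182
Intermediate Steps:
W(w) = 1 + w (W(w) = w + 1 = 1 + w)
H = -3 (H = 1*(-3) = -3)
(H*((0 + W(-4))/(1 + 10) - 1*(-20)))*1**4 = -3*((0 + (1 - 4))/(1 + 10) - 1*(-20))*1**4 = -3*((0 - 3)/11 + 20)*1 = -3*(-3*1/11 + 20)*1 = -3*(-3/11 + 20)*1 = -3*217/11*1 = -651/11*1 = -651/11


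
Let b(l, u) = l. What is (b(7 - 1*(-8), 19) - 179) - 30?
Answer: -194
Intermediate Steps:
(b(7 - 1*(-8), 19) - 179) - 30 = ((7 - 1*(-8)) - 179) - 30 = ((7 + 8) - 179) - 30 = (15 - 179) - 30 = -164 - 30 = -194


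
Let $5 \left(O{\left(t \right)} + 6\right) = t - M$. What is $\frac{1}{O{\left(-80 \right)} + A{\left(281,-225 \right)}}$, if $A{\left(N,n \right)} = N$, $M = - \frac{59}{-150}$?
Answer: $\frac{750}{194191} \approx 0.0038622$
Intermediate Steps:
$M = \frac{59}{150}$ ($M = \left(-59\right) \left(- \frac{1}{150}\right) = \frac{59}{150} \approx 0.39333$)
$O{\left(t \right)} = - \frac{4559}{750} + \frac{t}{5}$ ($O{\left(t \right)} = -6 + \frac{t - \frac{59}{150}}{5} = -6 + \frac{- \frac{59}{150} + t}{5} = -6 + \left(- \frac{59}{750} + \frac{t}{5}\right) = - \frac{4559}{750} + \frac{t}{5}$)
$\frac{1}{O{\left(-80 \right)} + A{\left(281,-225 \right)}} = \frac{1}{\left(- \frac{4559}{750} + \frac{1}{5} \left(-80\right)\right) + 281} = \frac{1}{\left(- \frac{4559}{750} - 16\right) + 281} = \frac{1}{- \frac{16559}{750} + 281} = \frac{1}{\frac{194191}{750}} = \frac{750}{194191}$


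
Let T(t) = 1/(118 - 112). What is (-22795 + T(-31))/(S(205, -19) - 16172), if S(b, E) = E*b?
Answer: 136769/120402 ≈ 1.1359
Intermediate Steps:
T(t) = ⅙ (T(t) = 1/6 = ⅙)
(-22795 + T(-31))/(S(205, -19) - 16172) = (-22795 + ⅙)/(-19*205 - 16172) = -136769/(6*(-3895 - 16172)) = -136769/6/(-20067) = -136769/6*(-1/20067) = 136769/120402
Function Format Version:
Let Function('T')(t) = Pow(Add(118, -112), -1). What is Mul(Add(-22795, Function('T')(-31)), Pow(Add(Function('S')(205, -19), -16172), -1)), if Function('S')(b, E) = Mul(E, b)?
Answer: Rational(136769, 120402) ≈ 1.1359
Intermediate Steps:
Function('T')(t) = Rational(1, 6) (Function('T')(t) = Pow(6, -1) = Rational(1, 6))
Mul(Add(-22795, Function('T')(-31)), Pow(Add(Function('S')(205, -19), -16172), -1)) = Mul(Add(-22795, Rational(1, 6)), Pow(Add(Mul(-19, 205), -16172), -1)) = Mul(Rational(-136769, 6), Pow(Add(-3895, -16172), -1)) = Mul(Rational(-136769, 6), Pow(-20067, -1)) = Mul(Rational(-136769, 6), Rational(-1, 20067)) = Rational(136769, 120402)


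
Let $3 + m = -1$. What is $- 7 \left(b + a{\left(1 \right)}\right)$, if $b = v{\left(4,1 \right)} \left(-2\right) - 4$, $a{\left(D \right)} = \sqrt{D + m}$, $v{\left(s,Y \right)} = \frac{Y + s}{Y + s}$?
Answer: $42 - 7 i \sqrt{3} \approx 42.0 - 12.124 i$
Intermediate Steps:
$m = -4$ ($m = -3 - 1 = -4$)
$v{\left(s,Y \right)} = 1$
$a{\left(D \right)} = \sqrt{-4 + D}$ ($a{\left(D \right)} = \sqrt{D - 4} = \sqrt{-4 + D}$)
$b = -6$ ($b = 1 \left(-2\right) - 4 = -2 - 4 = -6$)
$- 7 \left(b + a{\left(1 \right)}\right) = - 7 \left(-6 + \sqrt{-4 + 1}\right) = - 7 \left(-6 + \sqrt{-3}\right) = - 7 \left(-6 + i \sqrt{3}\right) = 42 - 7 i \sqrt{3}$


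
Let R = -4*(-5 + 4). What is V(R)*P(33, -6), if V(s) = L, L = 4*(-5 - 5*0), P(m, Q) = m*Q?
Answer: 3960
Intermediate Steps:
P(m, Q) = Q*m
R = 4 (R = -4*(-1) = 4)
L = -20 (L = 4*(-5 + 0) = 4*(-5) = -20)
V(s) = -20
V(R)*P(33, -6) = -(-120)*33 = -20*(-198) = 3960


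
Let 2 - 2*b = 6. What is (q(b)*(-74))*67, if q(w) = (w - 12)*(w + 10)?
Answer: 555296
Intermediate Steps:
b = -2 (b = 1 - 1/2*6 = 1 - 3 = -2)
q(w) = (-12 + w)*(10 + w)
(q(b)*(-74))*67 = ((-120 + (-2)**2 - 2*(-2))*(-74))*67 = ((-120 + 4 + 4)*(-74))*67 = -112*(-74)*67 = 8288*67 = 555296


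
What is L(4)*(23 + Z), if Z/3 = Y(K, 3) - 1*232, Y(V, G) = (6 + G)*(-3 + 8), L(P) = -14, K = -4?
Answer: 7532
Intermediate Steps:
Y(V, G) = 30 + 5*G (Y(V, G) = (6 + G)*5 = 30 + 5*G)
Z = -561 (Z = 3*((30 + 5*3) - 1*232) = 3*((30 + 15) - 232) = 3*(45 - 232) = 3*(-187) = -561)
L(4)*(23 + Z) = -14*(23 - 561) = -14*(-538) = 7532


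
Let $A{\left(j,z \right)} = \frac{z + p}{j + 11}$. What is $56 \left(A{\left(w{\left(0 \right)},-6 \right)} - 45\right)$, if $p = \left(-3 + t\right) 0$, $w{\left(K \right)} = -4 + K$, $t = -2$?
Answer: $-2568$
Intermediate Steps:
$p = 0$ ($p = \left(-3 - 2\right) 0 = \left(-5\right) 0 = 0$)
$A{\left(j,z \right)} = \frac{z}{11 + j}$ ($A{\left(j,z \right)} = \frac{z + 0}{j + 11} = \frac{z}{11 + j}$)
$56 \left(A{\left(w{\left(0 \right)},-6 \right)} - 45\right) = 56 \left(- \frac{6}{11 + \left(-4 + 0\right)} - 45\right) = 56 \left(- \frac{6}{11 - 4} - 45\right) = 56 \left(- \frac{6}{7} - 45\right) = 56 \left(- \frac{321}{7}\right) = -2568$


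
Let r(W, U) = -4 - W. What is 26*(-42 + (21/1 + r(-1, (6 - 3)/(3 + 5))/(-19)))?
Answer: -10296/19 ≈ -541.89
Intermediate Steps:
26*(-42 + (21/1 + r(-1, (6 - 3)/(3 + 5))/(-19))) = 26*(-42 + (21/1 + (-4 - 1*(-1))/(-19))) = 26*(-42 + (21*1 + (-4 + 1)*(-1/19))) = 26*(-42 + (21 - 3*(-1/19))) = 26*(-42 + (21 + 3/19)) = 26*(-42 + 402/19) = 26*(-396/19) = -10296/19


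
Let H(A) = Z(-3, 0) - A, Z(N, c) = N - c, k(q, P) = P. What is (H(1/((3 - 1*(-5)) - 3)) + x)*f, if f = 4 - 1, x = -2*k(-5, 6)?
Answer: -228/5 ≈ -45.600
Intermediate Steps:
x = -12 (x = -2*6 = -12)
H(A) = -3 - A (H(A) = (-3 - 1*0) - A = (-3 + 0) - A = -3 - A)
f = 3
(H(1/((3 - 1*(-5)) - 3)) + x)*f = ((-3 - 1/((3 - 1*(-5)) - 3)) - 12)*3 = ((-3 - 1/((3 + 5) - 3)) - 12)*3 = ((-3 - 1/(8 - 3)) - 12)*3 = ((-3 - 1/5) - 12)*3 = ((-3 - 1*⅕) - 12)*3 = ((-3 - ⅕) - 12)*3 = (-16/5 - 12)*3 = -76/5*3 = -228/5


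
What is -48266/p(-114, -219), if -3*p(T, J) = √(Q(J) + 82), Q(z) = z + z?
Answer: -72399*I*√89/89 ≈ -7674.3*I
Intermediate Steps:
Q(z) = 2*z
p(T, J) = -√(82 + 2*J)/3 (p(T, J) = -√(2*J + 82)/3 = -√(82 + 2*J)/3)
-48266/p(-114, -219) = -48266*(-3/√(82 + 2*(-219))) = -48266*(-3/√(82 - 438)) = -48266*3*I*√89/178 = -72399*I*√89/89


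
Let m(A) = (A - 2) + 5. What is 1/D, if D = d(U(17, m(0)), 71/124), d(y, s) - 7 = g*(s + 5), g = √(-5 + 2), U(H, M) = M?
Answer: 107632/2185867 - 85684*I*√3/2185867 ≈ 0.04924 - 0.067895*I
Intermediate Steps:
m(A) = 3 + A (m(A) = (-2 + A) + 5 = 3 + A)
g = I*√3 (g = √(-3) = I*√3 ≈ 1.732*I)
d(y, s) = 7 + I*√3*(5 + s) (d(y, s) = 7 + (I*√3)*(s + 5) = 7 + (I*√3)*(5 + s) = 7 + I*√3*(5 + s))
D = 7 + 691*I*√3/124 (D = 7 + 5*I*√3 + I*(71/124)*√3 = 7 + 5*I*√3 + 71*I*√3/124 = 7 + 691*I*√3/124 ≈ 7.0 + 9.652*I)
1/D = 1/(7 + 691*I*√3/124)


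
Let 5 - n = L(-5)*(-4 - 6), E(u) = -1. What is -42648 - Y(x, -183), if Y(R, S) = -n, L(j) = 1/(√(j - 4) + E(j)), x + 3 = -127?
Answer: -42644 - 3*I ≈ -42644.0 - 3.0*I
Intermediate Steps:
x = -130 (x = -3 - 127 = -130)
L(j) = 1/(-1 + √(-4 + j)) (L(j) = 1/(√(j - 4) - 1) = 1/(√(-4 + j) - 1) = 1/(-1 + √(-4 + j)))
n = 4 - 3*I (n = 5 - (-4 - 6)/(-1 + √(-4 - 5)) = 5 - (-10)/(-1 + √(-9)) = 5 - (-10)/(-1 + 3*I) = 5 - (-1 - 3*I)/10*(-10) = 5 - (-1)*(-1 - 3*I) = 5 + (-1 - 3*I) = 4 - 3*I ≈ 4.0 - 3.0*I)
Y(R, S) = -4 + 3*I (Y(R, S) = -(4 - 3*I) = -4 + 3*I)
-42648 - Y(x, -183) = -42648 - (-4 + 3*I) = -42648 + (4 - 3*I) = -42644 - 3*I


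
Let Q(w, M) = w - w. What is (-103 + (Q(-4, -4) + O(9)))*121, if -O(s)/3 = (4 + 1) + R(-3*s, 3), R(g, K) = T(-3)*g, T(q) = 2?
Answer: 5324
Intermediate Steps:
Q(w, M) = 0
R(g, K) = 2*g
O(s) = -15 + 18*s (O(s) = -3*((4 + 1) + 2*(-3*s)) = -3*(5 - 6*s) = -15 + 18*s)
(-103 + (Q(-4, -4) + O(9)))*121 = (-103 + (0 + (-15 + 18*9)))*121 = (-103 + (0 + (-15 + 162)))*121 = (-103 + (0 + 147))*121 = (-103 + 147)*121 = 44*121 = 5324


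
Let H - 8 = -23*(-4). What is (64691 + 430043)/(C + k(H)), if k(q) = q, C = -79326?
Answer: -247367/39613 ≈ -6.2446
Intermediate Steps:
H = 100 (H = 8 - 23*(-4) = 8 + 92 = 100)
(64691 + 430043)/(C + k(H)) = (64691 + 430043)/(-79326 + 100) = 494734/(-79226) = 494734*(-1/79226) = -247367/39613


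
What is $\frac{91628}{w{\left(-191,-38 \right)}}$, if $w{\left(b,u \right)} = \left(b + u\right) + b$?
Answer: $- \frac{22907}{105} \approx -218.16$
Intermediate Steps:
$w{\left(b,u \right)} = u + 2 b$
$\frac{91628}{w{\left(-191,-38 \right)}} = \frac{91628}{-38 + 2 \left(-191\right)} = \frac{91628}{-38 - 382} = \frac{91628}{-420} = 91628 \left(- \frac{1}{420}\right) = - \frac{22907}{105}$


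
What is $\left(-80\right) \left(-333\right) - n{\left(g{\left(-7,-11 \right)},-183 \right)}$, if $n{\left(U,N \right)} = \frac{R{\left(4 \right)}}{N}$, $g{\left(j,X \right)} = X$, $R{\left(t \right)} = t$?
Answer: $\frac{4875124}{183} \approx 26640.0$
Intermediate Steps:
$n{\left(U,N \right)} = \frac{4}{N}$
$\left(-80\right) \left(-333\right) - n{\left(g{\left(-7,-11 \right)},-183 \right)} = \left(-80\right) \left(-333\right) - \frac{4}{-183} = 26640 - 4 \left(- \frac{1}{183}\right) = 26640 - - \frac{4}{183} = 26640 + \frac{4}{183} = \frac{4875124}{183}$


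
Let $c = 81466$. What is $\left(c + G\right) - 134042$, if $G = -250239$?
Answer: $-302815$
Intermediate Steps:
$\left(c + G\right) - 134042 = \left(81466 - 250239\right) - 134042 = -168773 - 134042 = -302815$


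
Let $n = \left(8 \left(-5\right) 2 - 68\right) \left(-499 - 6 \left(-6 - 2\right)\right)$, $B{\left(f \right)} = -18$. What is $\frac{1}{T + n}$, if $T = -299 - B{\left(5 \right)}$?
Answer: $\frac{1}{66467} \approx 1.5045 \cdot 10^{-5}$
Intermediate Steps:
$n = 66748$ ($n = \left(\left(-40\right) 2 - 68\right) \left(-499 - -48\right) = \left(-80 - 68\right) \left(-499 + 48\right) = \left(-148\right) \left(-451\right) = 66748$)
$T = -281$ ($T = -299 - -18 = -299 + 18 = -281$)
$\frac{1}{T + n} = \frac{1}{-281 + 66748} = \frac{1}{66467}$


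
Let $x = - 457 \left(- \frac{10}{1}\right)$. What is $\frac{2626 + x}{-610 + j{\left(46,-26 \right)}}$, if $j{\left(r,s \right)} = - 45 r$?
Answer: $- \frac{1799}{670} \approx -2.6851$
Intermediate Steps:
$x = 4570$ ($x = - 457 \left(\left(-10\right) 1\right) = \left(-457\right) \left(-10\right) = 4570$)
$\frac{2626 + x}{-610 + j{\left(46,-26 \right)}} = \frac{2626 + 4570}{-610 - 2070} = \frac{7196}{-610 - 2070} = \frac{7196}{-2680} = 7196 \left(- \frac{1}{2680}\right) = - \frac{1799}{670}$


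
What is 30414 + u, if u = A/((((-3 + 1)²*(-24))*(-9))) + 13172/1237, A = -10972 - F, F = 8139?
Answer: 32493250253/1068768 ≈ 30403.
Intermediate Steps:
A = -19111 (A = -10972 - 1*8139 = -10972 - 8139 = -19111)
u = -12259699/1068768 (u = -19111*1/(216*(-3 + 1)²) + 13172/1237 = -19111/(((-2)²*(-24))*(-9)) + 13172*(1/1237) = -19111/((4*(-24))*(-9)) + 13172/1237 = -19111/((-96*(-9))) + 13172/1237 = -19111/864 + 13172/1237 = -12259699/1068768 ≈ -11.471)
30414 + u = 30414 - 12259699/1068768 = 32493250253/1068768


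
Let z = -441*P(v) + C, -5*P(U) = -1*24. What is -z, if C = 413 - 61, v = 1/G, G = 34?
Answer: 8824/5 ≈ 1764.8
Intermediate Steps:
v = 1/34 ≈ 0.029412
P(U) = 24/5 (P(U) = -(-1)*24/5 = -⅕*(-24) = 24/5)
C = 352
z = -8824/5 (z = -441*24/5 + 352 = -10584/5 + 352 = -8824/5 ≈ -1764.8)
-z = -1*(-8824/5) = 8824/5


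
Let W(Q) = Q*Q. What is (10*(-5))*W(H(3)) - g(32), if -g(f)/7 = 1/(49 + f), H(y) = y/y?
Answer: -4043/81 ≈ -49.914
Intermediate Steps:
H(y) = 1
W(Q) = Q²
g(f) = -7/(49 + f)
(10*(-5))*W(H(3)) - g(32) = (10*(-5))*1² - (-7)/(49 + 32) = -50*1 - (-7)/81 = -50 - (-7)/81 = -50 - 1*(-7/81) = -50 + 7/81 = -4043/81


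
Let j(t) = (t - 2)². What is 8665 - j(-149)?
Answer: -14136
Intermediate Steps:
j(t) = (-2 + t)²
8665 - j(-149) = 8665 - (-2 - 149)² = 8665 - 1*(-151)² = 8665 - 1*22801 = 8665 - 22801 = -14136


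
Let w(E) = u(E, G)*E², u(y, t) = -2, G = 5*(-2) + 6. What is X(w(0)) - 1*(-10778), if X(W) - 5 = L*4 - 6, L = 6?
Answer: 10801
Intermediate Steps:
G = -4 (G = -10 + 6 = -4)
w(E) = -2*E²
X(W) = 23 (X(W) = 5 + (6*4 - 6) = 5 + (24 - 6) = 5 + 18 = 23)
X(w(0)) - 1*(-10778) = 23 - 1*(-10778) = 23 + 10778 = 10801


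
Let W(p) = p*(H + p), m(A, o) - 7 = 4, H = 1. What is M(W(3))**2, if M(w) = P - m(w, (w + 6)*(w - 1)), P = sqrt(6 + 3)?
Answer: 64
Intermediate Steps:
m(A, o) = 11 (m(A, o) = 7 + 4 = 11)
P = 3 (P = sqrt(9) = 3)
W(p) = p*(1 + p)
M(w) = -8 (M(w) = 3 - 1*11 = 3 - 11 = -8)
M(W(3))**2 = (-8)**2 = 64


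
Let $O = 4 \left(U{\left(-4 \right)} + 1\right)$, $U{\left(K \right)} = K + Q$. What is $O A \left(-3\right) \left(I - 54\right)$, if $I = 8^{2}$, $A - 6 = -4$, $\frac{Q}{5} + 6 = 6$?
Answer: $720$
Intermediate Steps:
$Q = 0$ ($Q = -30 + 5 \cdot 6 = -30 + 30 = 0$)
$A = 2$ ($A = 6 - 4 = 2$)
$I = 64$
$U{\left(K \right)} = K$ ($U{\left(K \right)} = K + 0 = K$)
$O = -12$ ($O = 4 \left(-4 + 1\right) = 4 \left(-3\right) = -12$)
$O A \left(-3\right) \left(I - 54\right) = \left(-12\right) 2 \left(-3\right) \left(64 - 54\right) = \left(-24\right) \left(-3\right) 10 = 72 \cdot 10 = 720$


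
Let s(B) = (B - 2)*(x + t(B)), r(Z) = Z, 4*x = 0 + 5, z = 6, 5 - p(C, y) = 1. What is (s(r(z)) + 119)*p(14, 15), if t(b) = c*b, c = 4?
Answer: 880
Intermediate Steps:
p(C, y) = 4 (p(C, y) = 5 - 1*1 = 5 - 1 = 4)
t(b) = 4*b
x = 5/4 (x = (0 + 5)/4 = (1/4)*5 = 5/4 ≈ 1.2500)
s(B) = (-2 + B)*(5/4 + 4*B) (s(B) = (B - 2)*(5/4 + 4*B) = (-2 + B)*(5/4 + 4*B))
(s(r(z)) + 119)*p(14, 15) = ((-5/2 + 4*6**2 - 27/4*6) + 119)*4 = ((-5/2 + 4*36 - 81/2) + 119)*4 = ((-5/2 + 144 - 81/2) + 119)*4 = (101 + 119)*4 = 220*4 = 880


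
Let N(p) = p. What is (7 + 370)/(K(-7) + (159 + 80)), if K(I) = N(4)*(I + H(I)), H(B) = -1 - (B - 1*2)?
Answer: 377/243 ≈ 1.5514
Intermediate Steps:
H(B) = 1 - B (H(B) = -1 - (B - 2) = -1 - (-2 + B) = -1 + (2 - B) = 1 - B)
K(I) = 4 (K(I) = 4*(I + (1 - I)) = 4*1 = 4)
(7 + 370)/(K(-7) + (159 + 80)) = (7 + 370)/(4 + (159 + 80)) = 377/(4 + 239) = 377/243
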